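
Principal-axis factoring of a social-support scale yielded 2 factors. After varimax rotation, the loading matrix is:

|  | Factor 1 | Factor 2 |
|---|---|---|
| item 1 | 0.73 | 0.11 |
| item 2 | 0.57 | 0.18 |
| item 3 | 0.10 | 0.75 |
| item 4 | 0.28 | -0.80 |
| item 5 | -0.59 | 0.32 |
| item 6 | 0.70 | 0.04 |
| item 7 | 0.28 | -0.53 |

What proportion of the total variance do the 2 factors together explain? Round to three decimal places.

Communalities: 0.5450, 0.3573, 0.5725, 0.7184, 0.4505, 0.4916, 0.3593; Σh² = 3.4946.
Total variance with 7 standardized items is 7, so the solution explains 3.4946/7 = 0.4992.

0.499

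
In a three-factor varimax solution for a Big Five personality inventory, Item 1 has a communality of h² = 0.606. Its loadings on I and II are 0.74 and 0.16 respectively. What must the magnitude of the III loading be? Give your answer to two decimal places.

0.18

Under orthogonal rotation h² = Σλ², so λ_III² = h² − (0.5732) = 0.606 − 0.5732 = 0.0328.
|λ| = √0.0328 = 0.1811.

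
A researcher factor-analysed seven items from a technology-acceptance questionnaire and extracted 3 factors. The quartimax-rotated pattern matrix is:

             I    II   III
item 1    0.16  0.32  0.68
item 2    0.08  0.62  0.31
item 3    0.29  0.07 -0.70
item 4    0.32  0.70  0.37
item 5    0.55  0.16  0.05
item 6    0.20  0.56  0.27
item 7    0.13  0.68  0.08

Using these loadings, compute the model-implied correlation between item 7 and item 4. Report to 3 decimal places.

r̂ = Σ λ_i·λ_j across factors = (0.13)(0.32) + (0.68)(0.70) + (0.08)(0.37)
  = +0.0416 +0.4760 +0.0296 = 0.5472

0.547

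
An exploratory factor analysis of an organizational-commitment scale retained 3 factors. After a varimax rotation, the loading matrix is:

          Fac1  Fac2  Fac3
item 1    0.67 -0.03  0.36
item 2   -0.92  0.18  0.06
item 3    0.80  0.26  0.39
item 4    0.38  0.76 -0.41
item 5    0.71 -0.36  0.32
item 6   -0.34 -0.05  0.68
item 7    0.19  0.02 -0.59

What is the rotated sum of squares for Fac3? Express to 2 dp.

1.37

SS loadings for Fac3 = 0.36² + 0.06² + 0.39² + (-0.41)² + 0.32² + 0.68² + (-0.59)² = 0.1296 + 0.0036 + 0.1521 + 0.1681 + 0.1024 + 0.4624 + 0.3481 = 1.3663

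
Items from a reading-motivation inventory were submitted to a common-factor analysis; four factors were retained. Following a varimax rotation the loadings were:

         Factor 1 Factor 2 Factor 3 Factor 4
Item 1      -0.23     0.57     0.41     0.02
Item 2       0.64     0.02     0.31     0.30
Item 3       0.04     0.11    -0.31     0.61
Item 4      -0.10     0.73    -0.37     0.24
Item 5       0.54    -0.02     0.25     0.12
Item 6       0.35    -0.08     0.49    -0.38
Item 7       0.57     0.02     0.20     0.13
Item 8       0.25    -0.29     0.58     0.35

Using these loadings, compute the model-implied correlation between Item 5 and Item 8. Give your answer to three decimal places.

0.328

r̂ = Σ λ_i·λ_j across factors = (0.54)(0.25) + (-0.02)(-0.29) + (0.25)(0.58) + (0.12)(0.35)
  = +0.1350 +0.0058 +0.1450 +0.0420 = 0.3278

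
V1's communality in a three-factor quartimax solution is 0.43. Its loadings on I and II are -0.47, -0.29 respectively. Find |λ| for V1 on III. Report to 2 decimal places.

Under orthogonal rotation h² = Σλ², so λ_III² = h² − (0.3050) = 0.43 − 0.3050 = 0.1250.
|λ| = √0.1250 = 0.3536.

0.35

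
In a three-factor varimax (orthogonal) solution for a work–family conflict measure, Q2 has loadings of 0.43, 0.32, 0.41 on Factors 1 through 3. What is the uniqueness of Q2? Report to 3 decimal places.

0.545

h² = 0.43² + 0.32² + 0.41² = 0.1849 + 0.1024 + 0.1681 = 0.4554
Uniqueness u² = 1 − h² = 1 − 0.4554 = 0.5446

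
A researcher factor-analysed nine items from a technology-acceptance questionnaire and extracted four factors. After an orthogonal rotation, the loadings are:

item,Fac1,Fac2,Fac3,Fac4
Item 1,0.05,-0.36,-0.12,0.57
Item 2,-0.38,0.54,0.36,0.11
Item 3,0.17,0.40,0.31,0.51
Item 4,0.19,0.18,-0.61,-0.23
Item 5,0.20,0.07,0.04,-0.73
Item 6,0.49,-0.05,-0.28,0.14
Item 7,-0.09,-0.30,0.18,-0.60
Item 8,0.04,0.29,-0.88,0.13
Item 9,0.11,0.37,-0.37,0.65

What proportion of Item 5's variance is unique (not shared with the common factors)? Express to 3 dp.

0.421

h² = 0.20² + 0.07² + 0.04² + (-0.73)² = 0.0400 + 0.0049 + 0.0016 + 0.5329 = 0.5794
Uniqueness u² = 1 − h² = 1 − 0.5794 = 0.4206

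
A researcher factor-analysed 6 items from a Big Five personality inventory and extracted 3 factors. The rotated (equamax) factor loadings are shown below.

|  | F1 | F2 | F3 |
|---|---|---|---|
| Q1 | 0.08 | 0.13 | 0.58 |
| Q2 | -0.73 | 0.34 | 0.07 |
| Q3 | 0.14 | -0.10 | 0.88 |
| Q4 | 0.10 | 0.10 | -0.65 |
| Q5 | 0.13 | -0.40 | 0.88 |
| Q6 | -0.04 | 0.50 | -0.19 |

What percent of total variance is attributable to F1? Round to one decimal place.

SS loadings for F1 = 0.08² + (-0.73)² + 0.14² + 0.10² + 0.13² + (-0.04)² = 0.5874
With 6 standardized items, total variance = 6. Proportion = 0.5874/6 = 0.0979 → 9.79%.

9.8%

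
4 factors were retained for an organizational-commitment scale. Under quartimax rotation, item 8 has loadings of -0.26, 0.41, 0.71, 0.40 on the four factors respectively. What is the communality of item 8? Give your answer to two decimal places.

0.90

h² = (-0.26)² + 0.41² + 0.71² + 0.40² = 0.0676 + 0.1681 + 0.5041 + 0.1600 = 0.8998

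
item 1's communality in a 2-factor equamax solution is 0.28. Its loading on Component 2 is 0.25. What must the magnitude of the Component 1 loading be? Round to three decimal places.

0.466

Under orthogonal rotation h² = Σλ², so λ_Component 1² = h² − (0.0625) = 0.28 − 0.0625 = 0.2175.
|λ| = √0.2175 = 0.4664.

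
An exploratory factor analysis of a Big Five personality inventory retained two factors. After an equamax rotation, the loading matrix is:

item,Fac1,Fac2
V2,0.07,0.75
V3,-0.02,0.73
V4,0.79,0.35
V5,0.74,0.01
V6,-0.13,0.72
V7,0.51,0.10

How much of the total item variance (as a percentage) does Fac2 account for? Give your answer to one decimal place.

SS loadings for Fac2 = 0.75² + 0.73² + 0.35² + 0.01² + 0.72² + 0.10² = 1.7464
With 6 standardized items, total variance = 6. Proportion = 1.7464/6 = 0.2911 → 29.11%.

29.1%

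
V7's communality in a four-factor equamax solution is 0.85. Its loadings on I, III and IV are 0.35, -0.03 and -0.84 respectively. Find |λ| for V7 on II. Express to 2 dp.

0.14

Under orthogonal rotation h² = Σλ², so λ_II² = h² − (0.8290) = 0.85 − 0.8290 = 0.0210.
|λ| = √0.0210 = 0.1449.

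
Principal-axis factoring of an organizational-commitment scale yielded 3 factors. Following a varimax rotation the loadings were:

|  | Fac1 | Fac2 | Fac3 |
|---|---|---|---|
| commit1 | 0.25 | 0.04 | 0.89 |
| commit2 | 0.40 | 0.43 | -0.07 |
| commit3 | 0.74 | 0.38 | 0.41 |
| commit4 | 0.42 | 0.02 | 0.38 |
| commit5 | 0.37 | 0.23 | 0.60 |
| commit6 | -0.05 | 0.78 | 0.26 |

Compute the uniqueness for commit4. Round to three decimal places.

h² = 0.42² + 0.02² + 0.38² = 0.1764 + 0.0004 + 0.1444 = 0.3212
Uniqueness u² = 1 − h² = 1 − 0.3212 = 0.6788

0.679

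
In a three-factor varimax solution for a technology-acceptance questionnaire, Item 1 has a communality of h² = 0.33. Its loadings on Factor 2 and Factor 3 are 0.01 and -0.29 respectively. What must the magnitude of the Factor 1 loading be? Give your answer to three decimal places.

Under orthogonal rotation h² = Σλ², so λ_Factor 1² = h² − (0.0842) = 0.33 − 0.0842 = 0.2458.
|λ| = √0.2458 = 0.4958.

0.496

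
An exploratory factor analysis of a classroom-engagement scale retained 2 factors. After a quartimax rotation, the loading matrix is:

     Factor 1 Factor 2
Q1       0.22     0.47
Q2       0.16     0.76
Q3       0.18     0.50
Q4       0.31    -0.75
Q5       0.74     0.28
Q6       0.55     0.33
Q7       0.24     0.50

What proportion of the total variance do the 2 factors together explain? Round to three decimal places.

0.451

Communalities: 0.2693, 0.6032, 0.2824, 0.6586, 0.6260, 0.4114, 0.3076; Σh² = 3.1585.
Total variance with 7 standardized items is 7, so the solution explains 3.1585/7 = 0.4512.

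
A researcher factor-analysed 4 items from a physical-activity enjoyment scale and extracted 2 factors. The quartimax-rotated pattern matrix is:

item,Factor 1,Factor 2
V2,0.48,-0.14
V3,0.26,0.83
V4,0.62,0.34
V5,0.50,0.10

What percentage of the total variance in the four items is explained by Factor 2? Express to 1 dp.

20.9%

SS loadings for Factor 2 = (-0.14)² + 0.83² + 0.34² + 0.10² = 0.8341
With 4 standardized items, total variance = 4. Proportion = 0.8341/4 = 0.2085 → 20.85%.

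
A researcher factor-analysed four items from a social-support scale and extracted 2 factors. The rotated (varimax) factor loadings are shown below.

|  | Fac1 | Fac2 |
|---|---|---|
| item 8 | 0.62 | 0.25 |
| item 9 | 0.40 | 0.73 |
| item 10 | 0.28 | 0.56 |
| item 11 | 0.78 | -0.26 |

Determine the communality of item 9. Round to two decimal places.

h² = 0.40² + 0.73² = 0.1600 + 0.5329 = 0.6929

0.69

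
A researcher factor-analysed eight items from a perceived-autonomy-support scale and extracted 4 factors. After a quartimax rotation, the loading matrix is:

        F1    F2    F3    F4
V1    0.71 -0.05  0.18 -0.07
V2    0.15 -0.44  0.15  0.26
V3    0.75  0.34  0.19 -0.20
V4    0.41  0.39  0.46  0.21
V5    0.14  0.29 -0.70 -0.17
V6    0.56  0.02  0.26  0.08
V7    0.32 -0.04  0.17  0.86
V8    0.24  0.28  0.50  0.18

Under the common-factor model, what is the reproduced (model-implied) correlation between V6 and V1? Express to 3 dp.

r̂ = Σ λ_i·λ_j across factors = (0.56)(0.71) + (0.02)(-0.05) + (0.26)(0.18) + (0.08)(-0.07)
  = +0.3976 -0.0010 +0.0468 -0.0056 = 0.4378

0.438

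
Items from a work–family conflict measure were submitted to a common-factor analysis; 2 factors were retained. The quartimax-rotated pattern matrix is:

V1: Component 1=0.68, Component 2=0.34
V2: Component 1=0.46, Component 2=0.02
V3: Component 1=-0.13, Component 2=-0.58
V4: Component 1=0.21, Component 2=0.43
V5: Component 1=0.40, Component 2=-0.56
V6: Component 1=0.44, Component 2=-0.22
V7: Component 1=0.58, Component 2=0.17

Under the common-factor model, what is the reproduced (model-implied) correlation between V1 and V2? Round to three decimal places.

0.320

r̂ = Σ λ_i·λ_j across factors = (0.68)(0.46) + (0.34)(0.02)
  = +0.3128 +0.0068 = 0.3196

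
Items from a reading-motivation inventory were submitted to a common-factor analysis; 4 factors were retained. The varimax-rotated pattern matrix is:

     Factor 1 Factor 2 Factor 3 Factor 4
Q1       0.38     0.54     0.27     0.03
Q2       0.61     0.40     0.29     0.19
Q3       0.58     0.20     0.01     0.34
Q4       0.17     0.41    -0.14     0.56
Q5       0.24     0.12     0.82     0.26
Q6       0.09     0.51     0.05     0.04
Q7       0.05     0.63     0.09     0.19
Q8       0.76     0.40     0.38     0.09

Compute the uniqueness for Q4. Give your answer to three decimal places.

h² = 0.17² + 0.41² + (-0.14)² + 0.56² = 0.0289 + 0.1681 + 0.0196 + 0.3136 = 0.5302
Uniqueness u² = 1 − h² = 1 − 0.5302 = 0.4698

0.470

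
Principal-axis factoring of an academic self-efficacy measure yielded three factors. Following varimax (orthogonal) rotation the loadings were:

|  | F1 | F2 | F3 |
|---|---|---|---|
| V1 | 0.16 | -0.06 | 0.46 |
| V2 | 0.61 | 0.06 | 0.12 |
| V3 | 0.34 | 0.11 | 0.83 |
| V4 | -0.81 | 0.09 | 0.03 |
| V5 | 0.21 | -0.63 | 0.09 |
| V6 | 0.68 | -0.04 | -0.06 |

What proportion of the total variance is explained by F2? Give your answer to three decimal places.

SS loadings for F2 = (-0.06)² + 0.06² + 0.11² + 0.09² + (-0.63)² + (-0.04)² = 0.4259
Proportion of variance = 0.4259 / 6 = 0.0710.

0.071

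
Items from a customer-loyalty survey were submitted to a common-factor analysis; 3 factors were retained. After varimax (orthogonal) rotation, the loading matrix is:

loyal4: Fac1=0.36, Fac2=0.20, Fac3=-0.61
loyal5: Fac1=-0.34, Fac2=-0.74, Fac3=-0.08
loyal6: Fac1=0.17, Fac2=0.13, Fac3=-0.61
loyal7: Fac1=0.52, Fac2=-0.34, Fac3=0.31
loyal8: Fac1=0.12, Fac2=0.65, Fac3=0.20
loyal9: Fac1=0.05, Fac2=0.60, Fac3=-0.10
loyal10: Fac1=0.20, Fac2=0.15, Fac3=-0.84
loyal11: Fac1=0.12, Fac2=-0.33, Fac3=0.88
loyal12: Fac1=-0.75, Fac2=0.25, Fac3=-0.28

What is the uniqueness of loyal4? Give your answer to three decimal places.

h² = 0.36² + 0.20² + (-0.61)² = 0.1296 + 0.0400 + 0.3721 = 0.5417
Uniqueness u² = 1 − h² = 1 − 0.5417 = 0.4583

0.458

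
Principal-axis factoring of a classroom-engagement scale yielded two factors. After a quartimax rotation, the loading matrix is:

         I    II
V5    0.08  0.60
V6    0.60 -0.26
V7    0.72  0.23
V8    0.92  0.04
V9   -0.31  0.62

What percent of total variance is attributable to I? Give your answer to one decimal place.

36.5%

SS loadings for I = 0.08² + 0.60² + 0.72² + 0.92² + (-0.31)² = 1.8273
With 5 standardized items, total variance = 5. Proportion = 1.8273/5 = 0.3655 → 36.55%.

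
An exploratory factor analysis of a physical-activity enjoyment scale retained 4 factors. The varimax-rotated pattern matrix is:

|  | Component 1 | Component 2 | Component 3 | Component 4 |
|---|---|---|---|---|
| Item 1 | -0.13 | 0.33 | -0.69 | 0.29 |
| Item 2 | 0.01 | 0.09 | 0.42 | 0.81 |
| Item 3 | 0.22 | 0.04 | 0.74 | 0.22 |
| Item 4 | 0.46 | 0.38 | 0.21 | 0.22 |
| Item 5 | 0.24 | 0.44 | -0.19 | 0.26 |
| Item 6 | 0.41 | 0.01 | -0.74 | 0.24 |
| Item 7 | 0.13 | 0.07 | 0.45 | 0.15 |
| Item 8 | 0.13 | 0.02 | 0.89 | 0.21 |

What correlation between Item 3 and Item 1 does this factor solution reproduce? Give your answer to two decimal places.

r̂ = Σ λ_i·λ_j across factors = (0.22)(-0.13) + (0.04)(0.33) + (0.74)(-0.69) + (0.22)(0.29)
  = -0.0286 +0.0132 -0.5106 +0.0638 = -0.4622

-0.46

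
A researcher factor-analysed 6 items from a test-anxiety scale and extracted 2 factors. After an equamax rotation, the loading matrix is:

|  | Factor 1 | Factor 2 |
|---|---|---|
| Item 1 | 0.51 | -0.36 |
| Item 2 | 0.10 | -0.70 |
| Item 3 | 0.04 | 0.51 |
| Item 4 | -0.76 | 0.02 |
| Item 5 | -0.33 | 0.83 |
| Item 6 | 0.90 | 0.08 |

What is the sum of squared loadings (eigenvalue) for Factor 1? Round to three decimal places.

1.768

SS loadings for Factor 1 = 0.51² + 0.10² + 0.04² + (-0.76)² + (-0.33)² + 0.90² = 0.2601 + 0.0100 + 0.0016 + 0.5776 + 0.1089 + 0.8100 = 1.7682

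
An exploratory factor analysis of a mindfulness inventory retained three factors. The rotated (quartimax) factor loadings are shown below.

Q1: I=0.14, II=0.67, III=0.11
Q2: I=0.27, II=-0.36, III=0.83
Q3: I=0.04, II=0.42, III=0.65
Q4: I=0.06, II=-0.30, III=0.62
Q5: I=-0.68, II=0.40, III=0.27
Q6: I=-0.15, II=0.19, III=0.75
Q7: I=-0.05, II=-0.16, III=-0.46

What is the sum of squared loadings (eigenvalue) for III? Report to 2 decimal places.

2.35

SS loadings for III = 0.11² + 0.83² + 0.65² + 0.62² + 0.27² + 0.75² + (-0.46)² = 0.0121 + 0.6889 + 0.4225 + 0.3844 + 0.0729 + 0.5625 + 0.2116 = 2.3549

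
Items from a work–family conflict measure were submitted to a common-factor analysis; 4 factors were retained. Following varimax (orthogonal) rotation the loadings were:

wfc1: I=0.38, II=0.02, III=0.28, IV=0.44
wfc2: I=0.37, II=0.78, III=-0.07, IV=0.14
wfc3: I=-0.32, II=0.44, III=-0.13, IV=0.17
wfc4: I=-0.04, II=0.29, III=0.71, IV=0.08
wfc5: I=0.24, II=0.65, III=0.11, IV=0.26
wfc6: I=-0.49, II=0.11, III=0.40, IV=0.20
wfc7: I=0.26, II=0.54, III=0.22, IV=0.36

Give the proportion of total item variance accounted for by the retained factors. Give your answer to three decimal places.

Communalities: 0.4168, 0.7698, 0.3418, 0.5962, 0.5598, 0.4522, 0.5372; Σh² = 3.6738.
Total variance with 7 standardized items is 7, so the solution explains 3.6738/7 = 0.5248.

0.525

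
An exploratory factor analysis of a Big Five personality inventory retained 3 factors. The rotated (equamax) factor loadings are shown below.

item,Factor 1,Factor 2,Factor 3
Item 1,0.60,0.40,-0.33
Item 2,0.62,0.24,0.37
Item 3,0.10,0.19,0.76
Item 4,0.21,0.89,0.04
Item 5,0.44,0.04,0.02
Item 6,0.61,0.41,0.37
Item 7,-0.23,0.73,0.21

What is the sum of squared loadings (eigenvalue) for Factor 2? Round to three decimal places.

SS loadings for Factor 2 = 0.40² + 0.24² + 0.19² + 0.89² + 0.04² + 0.41² + 0.73² = 0.1600 + 0.0576 + 0.0361 + 0.7921 + 0.0016 + 0.1681 + 0.5329 = 1.7484

1.748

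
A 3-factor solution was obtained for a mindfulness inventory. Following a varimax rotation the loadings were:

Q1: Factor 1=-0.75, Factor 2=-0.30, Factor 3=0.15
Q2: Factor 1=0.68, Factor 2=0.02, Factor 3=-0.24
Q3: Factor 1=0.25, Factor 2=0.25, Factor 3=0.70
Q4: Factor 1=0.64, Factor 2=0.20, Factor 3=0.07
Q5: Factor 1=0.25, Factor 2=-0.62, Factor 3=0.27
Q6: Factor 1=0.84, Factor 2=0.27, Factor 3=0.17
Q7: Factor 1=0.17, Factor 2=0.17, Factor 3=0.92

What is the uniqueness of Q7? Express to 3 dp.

0.096

h² = 0.17² + 0.17² + 0.92² = 0.0289 + 0.0289 + 0.8464 = 0.9042
Uniqueness u² = 1 − h² = 1 − 0.9042 = 0.0958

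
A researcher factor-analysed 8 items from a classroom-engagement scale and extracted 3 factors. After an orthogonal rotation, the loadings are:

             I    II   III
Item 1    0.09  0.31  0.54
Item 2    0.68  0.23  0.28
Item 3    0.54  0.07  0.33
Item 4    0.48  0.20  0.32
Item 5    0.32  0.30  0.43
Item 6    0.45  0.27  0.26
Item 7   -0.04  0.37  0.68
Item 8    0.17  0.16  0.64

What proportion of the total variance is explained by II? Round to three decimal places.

0.065

SS loadings for II = 0.31² + 0.23² + 0.07² + 0.20² + 0.30² + 0.27² + 0.37² + 0.16² = 0.5193
Proportion of variance = 0.5193 / 8 = 0.0649.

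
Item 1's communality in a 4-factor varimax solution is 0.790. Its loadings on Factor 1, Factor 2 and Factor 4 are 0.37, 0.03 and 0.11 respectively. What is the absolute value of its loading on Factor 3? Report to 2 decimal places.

Under orthogonal rotation h² = Σλ², so λ_Factor 3² = h² − (0.1499) = 0.790 − 0.1499 = 0.6401.
|λ| = √0.6401 = 0.8001.

0.80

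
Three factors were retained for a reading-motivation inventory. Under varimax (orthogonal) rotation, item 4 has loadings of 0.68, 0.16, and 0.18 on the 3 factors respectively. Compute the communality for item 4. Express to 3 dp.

0.520

h² = 0.68² + 0.16² + 0.18² = 0.4624 + 0.0256 + 0.0324 = 0.5204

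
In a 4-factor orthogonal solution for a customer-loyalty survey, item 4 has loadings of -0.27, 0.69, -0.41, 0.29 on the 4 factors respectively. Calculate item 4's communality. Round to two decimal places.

0.80

h² = (-0.27)² + 0.69² + (-0.41)² + 0.29² = 0.0729 + 0.4761 + 0.1681 + 0.0841 = 0.8012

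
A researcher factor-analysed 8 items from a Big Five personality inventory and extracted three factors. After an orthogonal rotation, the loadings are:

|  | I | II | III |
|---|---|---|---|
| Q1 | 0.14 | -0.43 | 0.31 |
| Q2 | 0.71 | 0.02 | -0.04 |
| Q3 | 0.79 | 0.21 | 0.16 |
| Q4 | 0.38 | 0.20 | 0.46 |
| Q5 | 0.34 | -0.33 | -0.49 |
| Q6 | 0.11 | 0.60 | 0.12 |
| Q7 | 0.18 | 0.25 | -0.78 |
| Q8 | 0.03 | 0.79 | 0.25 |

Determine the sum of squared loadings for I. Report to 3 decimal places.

1.453

SS loadings for I = 0.14² + 0.71² + 0.79² + 0.38² + 0.34² + 0.11² + 0.18² + 0.03² = 0.0196 + 0.5041 + 0.6241 + 0.1444 + 0.1156 + 0.0121 + 0.0324 + 0.0009 = 1.4532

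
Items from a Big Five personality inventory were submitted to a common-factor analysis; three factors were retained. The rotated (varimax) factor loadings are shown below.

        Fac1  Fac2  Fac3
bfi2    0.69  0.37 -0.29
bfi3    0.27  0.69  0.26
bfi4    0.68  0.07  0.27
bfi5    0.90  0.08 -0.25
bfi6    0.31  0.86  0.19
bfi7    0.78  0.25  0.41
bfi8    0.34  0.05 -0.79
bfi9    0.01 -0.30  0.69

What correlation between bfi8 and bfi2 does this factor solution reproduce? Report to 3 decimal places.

r̂ = Σ λ_i·λ_j across factors = (0.34)(0.69) + (0.05)(0.37) + (-0.79)(-0.29)
  = +0.2346 +0.0185 +0.2291 = 0.4822

0.482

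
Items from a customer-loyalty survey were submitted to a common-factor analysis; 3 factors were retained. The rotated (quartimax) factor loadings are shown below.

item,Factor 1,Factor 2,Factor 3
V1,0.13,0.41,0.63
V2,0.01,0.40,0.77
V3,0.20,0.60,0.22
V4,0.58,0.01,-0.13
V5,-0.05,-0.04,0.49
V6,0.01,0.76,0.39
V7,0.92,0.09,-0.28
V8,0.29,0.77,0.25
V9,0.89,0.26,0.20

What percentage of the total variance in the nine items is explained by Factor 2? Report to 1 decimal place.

21.5%

SS loadings for Factor 2 = 0.41² + 0.40² + 0.60² + 0.01² + (-0.04)² + 0.76² + 0.09² + 0.77² + 0.26² = 1.9360
With 9 standardized items, total variance = 9. Proportion = 1.9360/9 = 0.2151 → 21.51%.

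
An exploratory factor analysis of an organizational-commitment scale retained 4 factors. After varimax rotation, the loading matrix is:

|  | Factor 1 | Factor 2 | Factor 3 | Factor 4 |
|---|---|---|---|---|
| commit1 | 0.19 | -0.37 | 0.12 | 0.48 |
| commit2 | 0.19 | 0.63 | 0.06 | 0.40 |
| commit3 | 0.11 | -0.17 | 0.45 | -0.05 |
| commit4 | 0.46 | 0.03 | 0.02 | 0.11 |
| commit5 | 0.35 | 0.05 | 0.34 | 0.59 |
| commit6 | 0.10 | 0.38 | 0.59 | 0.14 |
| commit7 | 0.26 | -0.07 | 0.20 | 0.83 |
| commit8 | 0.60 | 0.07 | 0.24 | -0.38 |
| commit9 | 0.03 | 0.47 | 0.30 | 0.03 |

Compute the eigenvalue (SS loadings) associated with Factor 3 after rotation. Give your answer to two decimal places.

SS loadings for Factor 3 = 0.12² + 0.06² + 0.45² + 0.02² + 0.34² + 0.59² + 0.20² + 0.24² + 0.30² = 0.0144 + 0.0036 + 0.2025 + 0.0004 + 0.1156 + 0.3481 + 0.0400 + 0.0576 + 0.0900 = 0.8722

0.87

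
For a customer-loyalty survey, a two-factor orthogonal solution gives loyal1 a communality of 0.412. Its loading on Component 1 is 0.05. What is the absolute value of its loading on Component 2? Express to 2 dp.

Under orthogonal rotation h² = Σλ², so λ_Component 2² = h² − (0.0025) = 0.412 − 0.0025 = 0.4095.
|λ| = √0.4095 = 0.6399.

0.64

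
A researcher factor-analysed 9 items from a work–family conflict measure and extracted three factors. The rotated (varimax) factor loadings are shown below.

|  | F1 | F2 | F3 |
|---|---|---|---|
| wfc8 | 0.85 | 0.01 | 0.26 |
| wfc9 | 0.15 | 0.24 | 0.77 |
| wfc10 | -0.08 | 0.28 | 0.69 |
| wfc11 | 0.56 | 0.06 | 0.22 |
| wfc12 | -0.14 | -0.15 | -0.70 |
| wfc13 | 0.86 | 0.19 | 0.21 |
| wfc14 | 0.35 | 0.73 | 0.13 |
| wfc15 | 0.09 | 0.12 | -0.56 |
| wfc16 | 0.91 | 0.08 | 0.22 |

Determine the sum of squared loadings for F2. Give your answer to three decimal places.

SS loadings for F2 = 0.01² + 0.24² + 0.28² + 0.06² + (-0.15)² + 0.19² + 0.73² + 0.12² + 0.08² = 0.0001 + 0.0576 + 0.0784 + 0.0036 + 0.0225 + 0.0361 + 0.5329 + 0.0144 + 0.0064 = 0.7520

0.752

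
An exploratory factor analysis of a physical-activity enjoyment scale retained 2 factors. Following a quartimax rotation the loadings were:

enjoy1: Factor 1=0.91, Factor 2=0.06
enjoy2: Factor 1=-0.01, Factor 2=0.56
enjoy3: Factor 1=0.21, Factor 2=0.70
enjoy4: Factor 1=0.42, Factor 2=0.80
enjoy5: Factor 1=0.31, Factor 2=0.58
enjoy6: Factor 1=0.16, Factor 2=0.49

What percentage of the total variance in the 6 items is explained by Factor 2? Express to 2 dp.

33.73%

SS loadings for Factor 2 = 0.06² + 0.56² + 0.70² + 0.80² + 0.58² + 0.49² = 2.0237
With 6 standardized items, total variance = 6. Proportion = 2.0237/6 = 0.3373 → 33.73%.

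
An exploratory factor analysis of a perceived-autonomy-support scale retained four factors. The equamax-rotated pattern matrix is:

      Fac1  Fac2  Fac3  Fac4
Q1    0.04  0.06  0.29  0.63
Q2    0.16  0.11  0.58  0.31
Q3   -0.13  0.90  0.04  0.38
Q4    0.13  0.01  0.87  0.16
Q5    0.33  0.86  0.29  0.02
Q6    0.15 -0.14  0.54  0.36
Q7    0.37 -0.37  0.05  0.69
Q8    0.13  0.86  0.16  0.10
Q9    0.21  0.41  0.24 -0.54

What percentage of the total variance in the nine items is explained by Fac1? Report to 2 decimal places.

SS loadings for Fac1 = 0.04² + 0.16² + (-0.13)² + 0.13² + 0.33² + 0.15² + 0.37² + 0.13² + 0.21² = 0.3903
With 9 standardized items, total variance = 9. Proportion = 0.3903/9 = 0.0434 → 4.34%.

4.34%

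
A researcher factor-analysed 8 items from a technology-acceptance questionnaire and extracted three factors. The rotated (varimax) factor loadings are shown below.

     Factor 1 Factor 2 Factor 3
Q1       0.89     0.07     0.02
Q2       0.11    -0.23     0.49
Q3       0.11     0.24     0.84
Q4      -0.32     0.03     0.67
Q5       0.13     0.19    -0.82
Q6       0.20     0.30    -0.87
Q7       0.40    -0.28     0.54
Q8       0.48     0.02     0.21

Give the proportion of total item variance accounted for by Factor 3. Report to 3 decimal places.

SS loadings for Factor 3 = 0.02² + 0.49² + 0.84² + 0.67² + (-0.82)² + (-0.87)² + 0.54² + 0.21² = 3.1600
Proportion of variance = 3.1600 / 8 = 0.3950.

0.395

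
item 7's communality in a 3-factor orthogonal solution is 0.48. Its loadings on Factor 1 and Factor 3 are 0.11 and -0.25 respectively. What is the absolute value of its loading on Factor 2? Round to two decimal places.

0.64

Under orthogonal rotation h² = Σλ², so λ_Factor 2² = h² − (0.0746) = 0.48 − 0.0746 = 0.4054.
|λ| = √0.4054 = 0.6367.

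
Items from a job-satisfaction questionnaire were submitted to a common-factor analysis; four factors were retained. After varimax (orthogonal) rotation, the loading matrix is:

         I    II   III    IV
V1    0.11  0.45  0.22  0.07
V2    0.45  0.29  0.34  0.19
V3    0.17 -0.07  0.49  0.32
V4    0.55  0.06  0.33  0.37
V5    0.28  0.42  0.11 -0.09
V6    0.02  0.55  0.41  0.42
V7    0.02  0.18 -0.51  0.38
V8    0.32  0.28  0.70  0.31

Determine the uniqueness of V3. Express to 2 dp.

h² = 0.17² + (-0.07)² + 0.49² + 0.32² = 0.0289 + 0.0049 + 0.2401 + 0.1024 = 0.3763
Uniqueness u² = 1 − h² = 1 − 0.3763 = 0.6237

0.62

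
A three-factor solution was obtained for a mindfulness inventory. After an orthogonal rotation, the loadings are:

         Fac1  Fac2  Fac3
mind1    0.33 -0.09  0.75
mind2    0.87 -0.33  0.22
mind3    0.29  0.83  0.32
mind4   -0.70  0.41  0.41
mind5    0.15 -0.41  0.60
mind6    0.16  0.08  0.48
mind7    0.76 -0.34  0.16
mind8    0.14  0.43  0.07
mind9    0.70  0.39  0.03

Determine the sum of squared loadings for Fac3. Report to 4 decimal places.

1.5032

SS loadings for Fac3 = 0.75² + 0.22² + 0.32² + 0.41² + 0.60² + 0.48² + 0.16² + 0.07² + 0.03² = 0.5625 + 0.0484 + 0.1024 + 0.1681 + 0.3600 + 0.2304 + 0.0256 + 0.0049 + 0.0009 = 1.5032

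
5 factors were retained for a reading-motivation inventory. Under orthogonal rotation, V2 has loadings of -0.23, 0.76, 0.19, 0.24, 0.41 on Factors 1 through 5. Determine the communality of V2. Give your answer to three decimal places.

h² = (-0.23)² + 0.76² + 0.19² + 0.24² + 0.41² = 0.0529 + 0.5776 + 0.0361 + 0.0576 + 0.1681 = 0.8923

0.892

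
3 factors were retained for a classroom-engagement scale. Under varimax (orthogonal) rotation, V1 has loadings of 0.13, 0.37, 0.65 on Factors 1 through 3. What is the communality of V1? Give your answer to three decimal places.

h² = 0.13² + 0.37² + 0.65² = 0.0169 + 0.1369 + 0.4225 = 0.5763

0.576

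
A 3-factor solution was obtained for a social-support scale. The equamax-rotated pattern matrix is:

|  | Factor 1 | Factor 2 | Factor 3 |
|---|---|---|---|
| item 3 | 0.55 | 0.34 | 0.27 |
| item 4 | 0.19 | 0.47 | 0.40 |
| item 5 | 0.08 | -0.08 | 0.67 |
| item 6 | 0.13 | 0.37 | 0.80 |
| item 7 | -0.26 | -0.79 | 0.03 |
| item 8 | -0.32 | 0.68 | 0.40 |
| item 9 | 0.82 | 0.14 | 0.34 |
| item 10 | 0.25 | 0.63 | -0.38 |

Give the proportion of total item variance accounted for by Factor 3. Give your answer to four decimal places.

0.2178

SS loadings for Factor 3 = 0.27² + 0.40² + 0.67² + 0.80² + 0.03² + 0.40² + 0.34² + (-0.38)² = 1.7427
Proportion of variance = 1.7427 / 8 = 0.2178.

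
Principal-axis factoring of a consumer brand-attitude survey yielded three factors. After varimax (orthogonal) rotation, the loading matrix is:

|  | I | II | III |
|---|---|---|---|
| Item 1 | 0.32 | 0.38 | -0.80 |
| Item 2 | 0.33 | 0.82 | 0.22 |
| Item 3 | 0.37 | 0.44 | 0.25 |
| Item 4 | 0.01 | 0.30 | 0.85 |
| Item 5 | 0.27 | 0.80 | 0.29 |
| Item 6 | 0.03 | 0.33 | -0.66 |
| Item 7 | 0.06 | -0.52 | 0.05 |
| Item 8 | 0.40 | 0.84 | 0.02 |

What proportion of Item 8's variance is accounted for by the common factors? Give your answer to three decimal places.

0.866

h² = 0.40² + 0.84² + 0.02² = 0.1600 + 0.7056 + 0.0004 = 0.8660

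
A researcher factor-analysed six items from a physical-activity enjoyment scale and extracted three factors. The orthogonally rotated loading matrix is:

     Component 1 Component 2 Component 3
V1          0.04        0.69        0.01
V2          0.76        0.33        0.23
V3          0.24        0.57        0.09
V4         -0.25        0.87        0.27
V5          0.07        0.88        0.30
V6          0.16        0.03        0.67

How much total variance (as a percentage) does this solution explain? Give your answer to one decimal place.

Communalities: 0.4778, 0.7394, 0.3906, 0.8923, 0.8693, 0.4754; Σh² = 3.8448.
Total variance with 6 standardized items is 6, so the solution explains 3.8448/6 = 0.6408 = 64.08%.

64.1%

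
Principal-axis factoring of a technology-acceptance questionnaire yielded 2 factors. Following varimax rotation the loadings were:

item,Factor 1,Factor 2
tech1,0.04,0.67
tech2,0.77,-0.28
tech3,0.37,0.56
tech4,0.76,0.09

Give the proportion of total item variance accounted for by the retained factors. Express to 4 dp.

SS loadings by factor: 1.3090, 0.8490; total = 2.1580.
Total variance with 4 standardized items is 4, so the solution explains 2.1580/4 = 0.5395.

0.5395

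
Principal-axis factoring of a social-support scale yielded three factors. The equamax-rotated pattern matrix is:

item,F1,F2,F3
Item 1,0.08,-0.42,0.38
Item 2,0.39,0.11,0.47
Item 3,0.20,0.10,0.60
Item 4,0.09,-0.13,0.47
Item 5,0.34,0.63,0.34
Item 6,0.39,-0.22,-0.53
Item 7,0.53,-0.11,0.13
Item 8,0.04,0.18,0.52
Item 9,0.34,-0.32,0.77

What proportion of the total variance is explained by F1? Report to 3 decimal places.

SS loadings for F1 = 0.08² + 0.39² + 0.20² + 0.09² + 0.34² + 0.39² + 0.53² + 0.04² + 0.34² = 0.8724
Proportion of variance = 0.8724 / 9 = 0.0969.

0.097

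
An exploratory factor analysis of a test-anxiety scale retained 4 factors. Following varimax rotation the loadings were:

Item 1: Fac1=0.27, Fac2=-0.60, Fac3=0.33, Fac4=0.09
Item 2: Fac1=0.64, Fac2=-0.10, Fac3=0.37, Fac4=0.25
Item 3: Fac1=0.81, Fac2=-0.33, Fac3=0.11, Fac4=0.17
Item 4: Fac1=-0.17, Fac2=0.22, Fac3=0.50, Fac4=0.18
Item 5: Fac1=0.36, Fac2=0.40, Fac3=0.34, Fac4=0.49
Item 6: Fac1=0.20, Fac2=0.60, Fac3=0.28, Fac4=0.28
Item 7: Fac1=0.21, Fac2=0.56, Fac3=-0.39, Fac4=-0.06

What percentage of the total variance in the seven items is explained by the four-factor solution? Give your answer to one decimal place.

57.9%

Communalities: 0.5499, 0.6190, 0.8060, 0.3597, 0.6453, 0.5568, 0.5134; Σh² = 4.0501.
Total variance with 7 standardized items is 7, so the solution explains 4.0501/7 = 0.5786 = 57.86%.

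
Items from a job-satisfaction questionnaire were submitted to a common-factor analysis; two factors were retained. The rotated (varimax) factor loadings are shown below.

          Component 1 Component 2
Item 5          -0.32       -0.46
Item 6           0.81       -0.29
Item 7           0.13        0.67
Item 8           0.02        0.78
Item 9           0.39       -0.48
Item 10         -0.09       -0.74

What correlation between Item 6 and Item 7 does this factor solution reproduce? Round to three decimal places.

r̂ = Σ λ_i·λ_j across factors = (0.81)(0.13) + (-0.29)(0.67)
  = +0.1053 -0.1943 = -0.0890

-0.089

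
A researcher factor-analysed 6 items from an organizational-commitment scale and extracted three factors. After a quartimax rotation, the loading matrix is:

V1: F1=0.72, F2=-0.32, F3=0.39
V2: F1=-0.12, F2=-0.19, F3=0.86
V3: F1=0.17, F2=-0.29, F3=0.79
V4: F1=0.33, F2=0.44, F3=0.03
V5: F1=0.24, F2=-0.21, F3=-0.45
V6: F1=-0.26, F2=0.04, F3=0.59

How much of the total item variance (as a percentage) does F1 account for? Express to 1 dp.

SS loadings for F1 = 0.72² + (-0.12)² + 0.17² + 0.33² + 0.24² + (-0.26)² = 0.7958
With 6 standardized items, total variance = 6. Proportion = 0.7958/6 = 0.1326 → 13.26%.

13.3%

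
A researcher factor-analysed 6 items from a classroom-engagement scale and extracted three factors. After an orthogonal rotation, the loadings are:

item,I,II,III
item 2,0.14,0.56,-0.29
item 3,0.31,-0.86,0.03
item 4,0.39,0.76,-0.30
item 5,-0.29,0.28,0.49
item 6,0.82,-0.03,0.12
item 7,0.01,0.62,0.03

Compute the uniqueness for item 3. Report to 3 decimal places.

h² = 0.31² + (-0.86)² + 0.03² = 0.0961 + 0.7396 + 0.0009 = 0.8366
Uniqueness u² = 1 − h² = 1 − 0.8366 = 0.1634

0.163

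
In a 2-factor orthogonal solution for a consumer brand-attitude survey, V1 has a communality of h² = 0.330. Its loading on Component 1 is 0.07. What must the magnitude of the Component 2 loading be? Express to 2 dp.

Under orthogonal rotation h² = Σλ², so λ_Component 2² = h² − (0.0049) = 0.330 − 0.0049 = 0.3251.
|λ| = √0.3251 = 0.5702.

0.57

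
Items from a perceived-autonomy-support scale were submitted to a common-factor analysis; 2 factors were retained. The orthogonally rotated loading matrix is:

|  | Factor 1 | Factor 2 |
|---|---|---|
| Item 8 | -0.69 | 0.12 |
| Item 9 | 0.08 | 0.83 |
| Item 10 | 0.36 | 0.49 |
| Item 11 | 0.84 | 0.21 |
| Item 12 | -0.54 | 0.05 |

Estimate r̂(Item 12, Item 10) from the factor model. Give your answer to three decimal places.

-0.170

r̂ = Σ λ_i·λ_j across factors = (-0.54)(0.36) + (0.05)(0.49)
  = -0.1944 +0.0245 = -0.1699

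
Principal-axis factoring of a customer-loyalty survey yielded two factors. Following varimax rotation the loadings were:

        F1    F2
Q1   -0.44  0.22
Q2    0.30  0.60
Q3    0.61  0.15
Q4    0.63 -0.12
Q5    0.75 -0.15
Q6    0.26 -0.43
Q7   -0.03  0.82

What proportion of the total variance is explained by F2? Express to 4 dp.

SS loadings for F2 = 0.22² + 0.60² + 0.15² + (-0.12)² + (-0.15)² + (-0.43)² + 0.82² = 1.3251
Proportion of variance = 1.3251 / 7 = 0.1893.

0.1893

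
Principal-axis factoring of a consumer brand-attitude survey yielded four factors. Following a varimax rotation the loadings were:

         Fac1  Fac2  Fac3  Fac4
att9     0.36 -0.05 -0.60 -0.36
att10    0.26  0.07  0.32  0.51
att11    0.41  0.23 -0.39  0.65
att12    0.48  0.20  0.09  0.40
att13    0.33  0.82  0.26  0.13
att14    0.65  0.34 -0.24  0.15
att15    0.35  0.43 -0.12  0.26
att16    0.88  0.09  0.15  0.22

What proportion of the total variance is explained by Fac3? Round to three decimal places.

SS loadings for Fac3 = (-0.60)² + 0.32² + (-0.39)² + 0.09² + 0.26² + (-0.24)² + (-0.12)² + 0.15² = 0.7847
Proportion of variance = 0.7847 / 8 = 0.0981.

0.098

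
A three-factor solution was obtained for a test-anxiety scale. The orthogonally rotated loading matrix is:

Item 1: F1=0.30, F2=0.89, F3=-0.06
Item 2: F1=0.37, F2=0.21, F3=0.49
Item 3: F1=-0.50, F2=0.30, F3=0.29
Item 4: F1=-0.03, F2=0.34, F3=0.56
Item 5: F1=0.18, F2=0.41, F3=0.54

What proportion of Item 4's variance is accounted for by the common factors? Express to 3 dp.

0.430

h² = (-0.03)² + 0.34² + 0.56² = 0.0009 + 0.1156 + 0.3136 = 0.4301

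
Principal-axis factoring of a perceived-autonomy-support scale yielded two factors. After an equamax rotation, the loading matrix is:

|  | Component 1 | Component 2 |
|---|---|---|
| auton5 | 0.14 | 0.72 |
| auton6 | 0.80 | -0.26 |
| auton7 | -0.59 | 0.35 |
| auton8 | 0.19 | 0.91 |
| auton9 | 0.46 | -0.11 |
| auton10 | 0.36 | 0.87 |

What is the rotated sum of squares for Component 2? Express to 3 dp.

SS loadings for Component 2 = 0.72² + (-0.26)² + 0.35² + 0.91² + (-0.11)² + 0.87² = 0.5184 + 0.0676 + 0.1225 + 0.8281 + 0.0121 + 0.7569 = 2.3056

2.306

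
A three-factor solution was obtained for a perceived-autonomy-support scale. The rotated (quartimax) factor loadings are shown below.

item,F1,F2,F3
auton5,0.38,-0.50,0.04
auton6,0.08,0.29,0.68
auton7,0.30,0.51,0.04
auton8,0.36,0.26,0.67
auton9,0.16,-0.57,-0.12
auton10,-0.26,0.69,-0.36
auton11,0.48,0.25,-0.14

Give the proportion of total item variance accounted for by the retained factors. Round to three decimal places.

0.471

SS loadings by factor: 0.6940, 1.5253, 1.0781; total = 3.2974.
Total variance with 7 standardized items is 7, so the solution explains 3.2974/7 = 0.4711.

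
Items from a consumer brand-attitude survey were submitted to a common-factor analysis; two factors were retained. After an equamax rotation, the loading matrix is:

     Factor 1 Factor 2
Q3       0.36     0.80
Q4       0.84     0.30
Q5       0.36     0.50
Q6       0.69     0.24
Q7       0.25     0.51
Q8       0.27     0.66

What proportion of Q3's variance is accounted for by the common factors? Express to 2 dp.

h² = 0.36² + 0.80² = 0.1296 + 0.6400 = 0.7696

0.77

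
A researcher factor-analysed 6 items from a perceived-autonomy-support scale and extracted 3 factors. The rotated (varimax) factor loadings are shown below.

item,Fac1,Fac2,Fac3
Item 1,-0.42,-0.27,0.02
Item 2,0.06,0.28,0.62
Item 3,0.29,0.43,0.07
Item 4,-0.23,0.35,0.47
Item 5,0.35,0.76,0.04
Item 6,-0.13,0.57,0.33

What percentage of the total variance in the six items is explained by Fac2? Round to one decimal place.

22.7%

SS loadings for Fac2 = (-0.27)² + 0.28² + 0.43² + 0.35² + 0.76² + 0.57² = 1.3612
With 6 standardized items, total variance = 6. Proportion = 1.3612/6 = 0.2269 → 22.69%.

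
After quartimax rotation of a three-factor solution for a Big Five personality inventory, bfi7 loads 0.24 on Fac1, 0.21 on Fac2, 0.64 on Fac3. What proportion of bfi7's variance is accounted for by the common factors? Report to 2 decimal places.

h² = 0.24² + 0.21² + 0.64² = 0.0576 + 0.0441 + 0.4096 = 0.5113

0.51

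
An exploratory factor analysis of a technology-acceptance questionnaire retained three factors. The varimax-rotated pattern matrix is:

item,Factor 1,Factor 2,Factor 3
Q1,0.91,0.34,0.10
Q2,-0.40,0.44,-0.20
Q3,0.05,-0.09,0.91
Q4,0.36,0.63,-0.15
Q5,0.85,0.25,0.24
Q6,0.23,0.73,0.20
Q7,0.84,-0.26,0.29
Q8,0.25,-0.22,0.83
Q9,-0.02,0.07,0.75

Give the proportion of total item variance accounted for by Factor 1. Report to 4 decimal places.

0.2960

SS loadings for Factor 1 = 0.91² + (-0.40)² + 0.05² + 0.36² + 0.85² + 0.23² + 0.84² + 0.25² + (-0.02)² = 2.6641
Proportion of variance = 2.6641 / 9 = 0.2960.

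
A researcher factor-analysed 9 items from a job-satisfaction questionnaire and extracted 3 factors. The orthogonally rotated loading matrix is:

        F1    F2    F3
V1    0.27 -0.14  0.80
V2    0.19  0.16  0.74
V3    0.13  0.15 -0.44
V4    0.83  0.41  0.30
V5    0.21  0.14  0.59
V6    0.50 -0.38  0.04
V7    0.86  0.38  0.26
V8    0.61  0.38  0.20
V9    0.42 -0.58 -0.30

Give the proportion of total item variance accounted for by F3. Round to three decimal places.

0.224

SS loadings for F3 = 0.80² + 0.74² + (-0.44)² + 0.30² + 0.59² + 0.04² + 0.26² + 0.20² + (-0.30)² = 2.0185
Proportion of variance = 2.0185 / 9 = 0.2243.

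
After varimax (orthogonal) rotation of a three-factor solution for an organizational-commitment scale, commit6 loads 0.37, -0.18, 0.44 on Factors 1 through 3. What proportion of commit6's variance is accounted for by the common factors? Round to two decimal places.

h² = 0.37² + (-0.18)² + 0.44² = 0.1369 + 0.0324 + 0.1936 = 0.3629

0.36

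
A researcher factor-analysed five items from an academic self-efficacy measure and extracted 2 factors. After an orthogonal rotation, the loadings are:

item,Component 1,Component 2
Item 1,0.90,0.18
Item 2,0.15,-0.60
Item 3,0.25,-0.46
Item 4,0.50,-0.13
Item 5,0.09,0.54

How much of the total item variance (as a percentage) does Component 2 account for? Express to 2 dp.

18.25%

SS loadings for Component 2 = 0.18² + (-0.60)² + (-0.46)² + (-0.13)² + 0.54² = 0.9125
With 5 standardized items, total variance = 5. Proportion = 0.9125/5 = 0.1825 → 18.25%.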